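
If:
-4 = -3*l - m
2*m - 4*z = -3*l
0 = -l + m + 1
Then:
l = 5/4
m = 1/4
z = 17/16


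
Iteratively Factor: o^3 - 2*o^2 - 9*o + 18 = (o + 3)*(o^2 - 5*o + 6) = (o - 2)*(o + 3)*(o - 3)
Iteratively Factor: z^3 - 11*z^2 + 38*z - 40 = (z - 2)*(z^2 - 9*z + 20) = (z - 5)*(z - 2)*(z - 4)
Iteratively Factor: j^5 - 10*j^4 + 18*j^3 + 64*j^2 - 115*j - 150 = (j + 1)*(j^4 - 11*j^3 + 29*j^2 + 35*j - 150) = (j - 5)*(j + 1)*(j^3 - 6*j^2 - j + 30) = (j - 5)^2*(j + 1)*(j^2 - j - 6) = (j - 5)^2*(j - 3)*(j + 1)*(j + 2)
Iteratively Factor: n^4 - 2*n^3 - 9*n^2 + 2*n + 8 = (n - 1)*(n^3 - n^2 - 10*n - 8) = (n - 1)*(n + 1)*(n^2 - 2*n - 8) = (n - 1)*(n + 1)*(n + 2)*(n - 4)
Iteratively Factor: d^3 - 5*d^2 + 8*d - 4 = (d - 1)*(d^2 - 4*d + 4) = (d - 2)*(d - 1)*(d - 2)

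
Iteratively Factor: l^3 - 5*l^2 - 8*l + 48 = (l - 4)*(l^2 - l - 12) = (l - 4)*(l + 3)*(l - 4)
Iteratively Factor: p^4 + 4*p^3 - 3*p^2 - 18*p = (p + 3)*(p^3 + p^2 - 6*p) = (p - 2)*(p + 3)*(p^2 + 3*p) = p*(p - 2)*(p + 3)*(p + 3)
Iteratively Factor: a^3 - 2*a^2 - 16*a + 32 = (a - 2)*(a^2 - 16) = (a - 4)*(a - 2)*(a + 4)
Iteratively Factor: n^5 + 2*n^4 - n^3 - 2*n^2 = (n + 2)*(n^4 - n^2) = n*(n + 2)*(n^3 - n) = n*(n + 1)*(n + 2)*(n^2 - n) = n^2*(n + 1)*(n + 2)*(n - 1)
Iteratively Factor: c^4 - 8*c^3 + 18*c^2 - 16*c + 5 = (c - 1)*(c^3 - 7*c^2 + 11*c - 5) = (c - 1)^2*(c^2 - 6*c + 5) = (c - 5)*(c - 1)^2*(c - 1)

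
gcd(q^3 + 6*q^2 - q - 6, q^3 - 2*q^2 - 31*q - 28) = q + 1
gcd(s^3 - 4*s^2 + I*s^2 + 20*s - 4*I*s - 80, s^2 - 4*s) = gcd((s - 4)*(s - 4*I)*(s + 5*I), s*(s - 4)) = s - 4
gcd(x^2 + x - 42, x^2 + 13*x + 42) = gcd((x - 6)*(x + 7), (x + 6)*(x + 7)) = x + 7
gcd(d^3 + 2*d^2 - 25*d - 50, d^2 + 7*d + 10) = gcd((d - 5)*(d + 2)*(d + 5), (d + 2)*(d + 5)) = d^2 + 7*d + 10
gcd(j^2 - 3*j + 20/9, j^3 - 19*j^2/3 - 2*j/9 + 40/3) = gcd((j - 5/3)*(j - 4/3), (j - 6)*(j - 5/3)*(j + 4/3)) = j - 5/3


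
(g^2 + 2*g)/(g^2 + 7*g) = (g + 2)/(g + 7)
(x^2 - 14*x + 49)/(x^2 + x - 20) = (x^2 - 14*x + 49)/(x^2 + x - 20)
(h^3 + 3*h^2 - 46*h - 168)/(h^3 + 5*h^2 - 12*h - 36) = (h^2 - 3*h - 28)/(h^2 - h - 6)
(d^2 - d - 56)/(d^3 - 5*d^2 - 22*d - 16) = (d + 7)/(d^2 + 3*d + 2)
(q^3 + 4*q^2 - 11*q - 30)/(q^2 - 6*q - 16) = (q^2 + 2*q - 15)/(q - 8)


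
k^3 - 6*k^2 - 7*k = k*(k - 7)*(k + 1)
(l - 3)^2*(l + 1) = l^3 - 5*l^2 + 3*l + 9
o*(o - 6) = o^2 - 6*o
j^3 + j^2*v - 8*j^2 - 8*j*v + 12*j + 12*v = (j - 6)*(j - 2)*(j + v)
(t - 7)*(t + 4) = t^2 - 3*t - 28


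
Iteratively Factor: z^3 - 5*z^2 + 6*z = (z - 2)*(z^2 - 3*z) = (z - 3)*(z - 2)*(z)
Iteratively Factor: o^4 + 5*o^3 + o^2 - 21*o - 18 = (o + 3)*(o^3 + 2*o^2 - 5*o - 6) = (o + 1)*(o + 3)*(o^2 + o - 6) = (o + 1)*(o + 3)^2*(o - 2)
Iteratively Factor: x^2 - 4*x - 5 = (x - 5)*(x + 1)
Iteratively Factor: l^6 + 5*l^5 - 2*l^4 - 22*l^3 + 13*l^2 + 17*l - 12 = (l - 1)*(l^5 + 6*l^4 + 4*l^3 - 18*l^2 - 5*l + 12) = (l - 1)^2*(l^4 + 7*l^3 + 11*l^2 - 7*l - 12) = (l - 1)^2*(l + 4)*(l^3 + 3*l^2 - l - 3) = (l - 1)^2*(l + 1)*(l + 4)*(l^2 + 2*l - 3) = (l - 1)^2*(l + 1)*(l + 3)*(l + 4)*(l - 1)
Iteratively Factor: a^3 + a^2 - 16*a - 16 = (a - 4)*(a^2 + 5*a + 4) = (a - 4)*(a + 1)*(a + 4)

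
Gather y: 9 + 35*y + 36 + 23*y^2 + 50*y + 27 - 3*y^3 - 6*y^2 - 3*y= -3*y^3 + 17*y^2 + 82*y + 72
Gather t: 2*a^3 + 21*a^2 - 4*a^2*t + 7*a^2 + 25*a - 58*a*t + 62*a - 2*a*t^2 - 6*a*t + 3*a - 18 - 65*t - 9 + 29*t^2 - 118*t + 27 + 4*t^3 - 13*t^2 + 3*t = 2*a^3 + 28*a^2 + 90*a + 4*t^3 + t^2*(16 - 2*a) + t*(-4*a^2 - 64*a - 180)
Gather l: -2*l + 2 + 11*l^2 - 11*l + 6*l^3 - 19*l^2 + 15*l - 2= 6*l^3 - 8*l^2 + 2*l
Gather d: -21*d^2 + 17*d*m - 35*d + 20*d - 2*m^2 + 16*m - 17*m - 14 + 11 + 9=-21*d^2 + d*(17*m - 15) - 2*m^2 - m + 6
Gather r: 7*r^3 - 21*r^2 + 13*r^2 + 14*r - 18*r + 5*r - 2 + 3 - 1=7*r^3 - 8*r^2 + r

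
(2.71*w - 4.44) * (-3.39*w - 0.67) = -9.1869*w^2 + 13.2359*w + 2.9748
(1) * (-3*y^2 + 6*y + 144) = -3*y^2 + 6*y + 144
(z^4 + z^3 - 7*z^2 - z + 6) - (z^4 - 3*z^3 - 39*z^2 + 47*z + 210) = 4*z^3 + 32*z^2 - 48*z - 204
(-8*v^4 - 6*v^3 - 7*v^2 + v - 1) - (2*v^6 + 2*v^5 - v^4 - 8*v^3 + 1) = -2*v^6 - 2*v^5 - 7*v^4 + 2*v^3 - 7*v^2 + v - 2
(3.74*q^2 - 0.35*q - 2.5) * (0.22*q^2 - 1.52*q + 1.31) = 0.8228*q^4 - 5.7618*q^3 + 4.8814*q^2 + 3.3415*q - 3.275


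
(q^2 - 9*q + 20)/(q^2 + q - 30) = (q - 4)/(q + 6)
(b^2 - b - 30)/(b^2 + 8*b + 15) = (b - 6)/(b + 3)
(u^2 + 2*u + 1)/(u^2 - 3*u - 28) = (u^2 + 2*u + 1)/(u^2 - 3*u - 28)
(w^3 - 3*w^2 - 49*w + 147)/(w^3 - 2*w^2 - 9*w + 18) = (w^2 - 49)/(w^2 + w - 6)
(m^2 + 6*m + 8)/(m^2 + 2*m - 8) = (m + 2)/(m - 2)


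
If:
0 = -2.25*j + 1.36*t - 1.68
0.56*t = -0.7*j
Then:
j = -0.43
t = 0.53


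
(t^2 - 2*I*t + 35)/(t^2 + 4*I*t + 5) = (t - 7*I)/(t - I)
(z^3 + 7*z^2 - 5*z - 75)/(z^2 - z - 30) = (z^2 + 2*z - 15)/(z - 6)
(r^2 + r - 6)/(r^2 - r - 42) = (-r^2 - r + 6)/(-r^2 + r + 42)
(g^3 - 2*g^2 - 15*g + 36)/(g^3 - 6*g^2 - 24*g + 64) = (g^2 - 6*g + 9)/(g^2 - 10*g + 16)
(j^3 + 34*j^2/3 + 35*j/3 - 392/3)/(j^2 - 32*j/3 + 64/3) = (j^2 + 14*j + 49)/(j - 8)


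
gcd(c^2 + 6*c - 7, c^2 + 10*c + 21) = c + 7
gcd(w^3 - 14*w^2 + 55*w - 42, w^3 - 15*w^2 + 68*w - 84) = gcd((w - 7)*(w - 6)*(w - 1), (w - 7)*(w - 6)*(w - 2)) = w^2 - 13*w + 42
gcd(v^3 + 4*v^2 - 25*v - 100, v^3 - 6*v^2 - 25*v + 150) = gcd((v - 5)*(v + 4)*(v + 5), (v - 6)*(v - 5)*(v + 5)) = v^2 - 25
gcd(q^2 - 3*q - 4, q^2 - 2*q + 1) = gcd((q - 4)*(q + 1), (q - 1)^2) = 1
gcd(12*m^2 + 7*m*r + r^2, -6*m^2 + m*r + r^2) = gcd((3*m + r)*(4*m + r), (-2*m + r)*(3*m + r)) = 3*m + r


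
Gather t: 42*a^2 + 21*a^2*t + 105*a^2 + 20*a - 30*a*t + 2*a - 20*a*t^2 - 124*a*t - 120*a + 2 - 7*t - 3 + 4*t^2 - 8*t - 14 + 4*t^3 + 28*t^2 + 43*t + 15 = 147*a^2 - 98*a + 4*t^3 + t^2*(32 - 20*a) + t*(21*a^2 - 154*a + 28)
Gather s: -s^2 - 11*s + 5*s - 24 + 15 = -s^2 - 6*s - 9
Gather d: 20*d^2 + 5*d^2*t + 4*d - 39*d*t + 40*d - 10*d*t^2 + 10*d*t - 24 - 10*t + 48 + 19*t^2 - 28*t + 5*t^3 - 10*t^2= d^2*(5*t + 20) + d*(-10*t^2 - 29*t + 44) + 5*t^3 + 9*t^2 - 38*t + 24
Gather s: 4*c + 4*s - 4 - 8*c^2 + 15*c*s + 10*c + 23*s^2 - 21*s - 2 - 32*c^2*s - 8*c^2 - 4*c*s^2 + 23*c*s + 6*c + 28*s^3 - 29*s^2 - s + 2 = -16*c^2 + 20*c + 28*s^3 + s^2*(-4*c - 6) + s*(-32*c^2 + 38*c - 18) - 4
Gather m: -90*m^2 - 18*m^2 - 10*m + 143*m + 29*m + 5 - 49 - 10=-108*m^2 + 162*m - 54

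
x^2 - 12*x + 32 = (x - 8)*(x - 4)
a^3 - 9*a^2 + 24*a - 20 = (a - 5)*(a - 2)^2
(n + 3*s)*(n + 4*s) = n^2 + 7*n*s + 12*s^2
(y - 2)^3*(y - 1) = y^4 - 7*y^3 + 18*y^2 - 20*y + 8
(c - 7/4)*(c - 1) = c^2 - 11*c/4 + 7/4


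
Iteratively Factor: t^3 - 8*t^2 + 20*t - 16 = (t - 4)*(t^2 - 4*t + 4) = (t - 4)*(t - 2)*(t - 2)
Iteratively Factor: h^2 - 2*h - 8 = (h - 4)*(h + 2)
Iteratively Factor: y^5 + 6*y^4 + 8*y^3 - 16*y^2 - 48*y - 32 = (y - 2)*(y^4 + 8*y^3 + 24*y^2 + 32*y + 16) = (y - 2)*(y + 2)*(y^3 + 6*y^2 + 12*y + 8) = (y - 2)*(y + 2)^2*(y^2 + 4*y + 4) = (y - 2)*(y + 2)^3*(y + 2)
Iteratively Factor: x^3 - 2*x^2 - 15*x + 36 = (x - 3)*(x^2 + x - 12) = (x - 3)^2*(x + 4)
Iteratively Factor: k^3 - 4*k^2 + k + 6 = (k + 1)*(k^2 - 5*k + 6) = (k - 2)*(k + 1)*(k - 3)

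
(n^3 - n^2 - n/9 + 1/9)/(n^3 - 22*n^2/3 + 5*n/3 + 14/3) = (9*n^2 - 1)/(3*(3*n^2 - 19*n - 14))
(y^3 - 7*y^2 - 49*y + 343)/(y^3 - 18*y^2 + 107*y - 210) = (y^2 - 49)/(y^2 - 11*y + 30)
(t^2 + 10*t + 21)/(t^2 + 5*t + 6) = (t + 7)/(t + 2)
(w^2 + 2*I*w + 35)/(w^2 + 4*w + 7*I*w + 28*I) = (w - 5*I)/(w + 4)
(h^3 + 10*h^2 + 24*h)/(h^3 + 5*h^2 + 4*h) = (h + 6)/(h + 1)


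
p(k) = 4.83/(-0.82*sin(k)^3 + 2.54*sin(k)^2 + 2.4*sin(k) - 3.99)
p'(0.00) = -0.73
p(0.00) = -1.21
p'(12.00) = 0.22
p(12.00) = -1.09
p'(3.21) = 0.57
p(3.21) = -1.17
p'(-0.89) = 0.60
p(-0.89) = -1.23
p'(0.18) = -1.27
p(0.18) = -1.39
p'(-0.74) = 0.43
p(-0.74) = -1.15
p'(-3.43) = 1.73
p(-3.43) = -1.55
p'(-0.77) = 0.47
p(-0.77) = -1.16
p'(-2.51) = -0.30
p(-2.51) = -1.11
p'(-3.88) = 7.74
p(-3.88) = -3.28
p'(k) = 4.83*(2.46*sin(k)^2*cos(k) - 5.08*sin(k)*cos(k) - 2.4*cos(k))/(-0.82*sin(k)^3 + 2.54*sin(k)^2 + 2.4*sin(k) - 3.99)^2 = (11.8818*sin(k)^2 - 24.5364*sin(k) - 11.592)*cos(k)/(0.82*sin(k)^3 - 2.54*sin(k)^2 - 2.4*sin(k) + 3.99)^2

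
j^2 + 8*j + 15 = (j + 3)*(j + 5)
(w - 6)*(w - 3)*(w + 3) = w^3 - 6*w^2 - 9*w + 54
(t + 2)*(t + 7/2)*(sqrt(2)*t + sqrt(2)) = sqrt(2)*t^3 + 13*sqrt(2)*t^2/2 + 25*sqrt(2)*t/2 + 7*sqrt(2)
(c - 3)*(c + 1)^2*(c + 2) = c^4 + c^3 - 7*c^2 - 13*c - 6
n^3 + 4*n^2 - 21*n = n*(n - 3)*(n + 7)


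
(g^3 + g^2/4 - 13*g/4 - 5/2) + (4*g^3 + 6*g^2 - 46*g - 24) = 5*g^3 + 25*g^2/4 - 197*g/4 - 53/2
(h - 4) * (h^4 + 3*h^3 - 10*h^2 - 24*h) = h^5 - h^4 - 22*h^3 + 16*h^2 + 96*h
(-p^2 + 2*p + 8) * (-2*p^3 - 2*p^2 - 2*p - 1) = 2*p^5 - 2*p^4 - 18*p^3 - 19*p^2 - 18*p - 8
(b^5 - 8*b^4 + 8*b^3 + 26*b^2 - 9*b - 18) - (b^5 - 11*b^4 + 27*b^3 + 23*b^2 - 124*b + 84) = 3*b^4 - 19*b^3 + 3*b^2 + 115*b - 102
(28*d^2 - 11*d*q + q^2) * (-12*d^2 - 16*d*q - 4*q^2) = -336*d^4 - 316*d^3*q + 52*d^2*q^2 + 28*d*q^3 - 4*q^4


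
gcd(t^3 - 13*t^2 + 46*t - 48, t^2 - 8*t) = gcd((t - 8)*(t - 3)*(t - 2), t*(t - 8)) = t - 8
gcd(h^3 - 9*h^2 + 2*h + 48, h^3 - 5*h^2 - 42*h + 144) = h^2 - 11*h + 24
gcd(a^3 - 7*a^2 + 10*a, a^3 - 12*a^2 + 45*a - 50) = a^2 - 7*a + 10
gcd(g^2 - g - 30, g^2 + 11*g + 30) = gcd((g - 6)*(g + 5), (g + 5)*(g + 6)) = g + 5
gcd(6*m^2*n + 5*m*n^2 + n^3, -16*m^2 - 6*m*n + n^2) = 2*m + n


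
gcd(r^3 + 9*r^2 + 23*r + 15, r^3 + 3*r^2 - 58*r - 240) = r + 5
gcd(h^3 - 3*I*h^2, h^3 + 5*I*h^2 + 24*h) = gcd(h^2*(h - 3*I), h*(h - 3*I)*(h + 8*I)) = h^2 - 3*I*h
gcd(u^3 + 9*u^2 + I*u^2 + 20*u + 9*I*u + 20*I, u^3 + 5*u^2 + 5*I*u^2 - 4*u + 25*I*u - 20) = u^2 + u*(5 + I) + 5*I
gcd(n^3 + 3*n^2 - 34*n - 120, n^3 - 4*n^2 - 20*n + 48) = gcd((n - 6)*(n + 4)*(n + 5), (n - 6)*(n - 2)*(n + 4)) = n^2 - 2*n - 24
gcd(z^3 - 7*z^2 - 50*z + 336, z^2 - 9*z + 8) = z - 8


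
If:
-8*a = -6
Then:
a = 3/4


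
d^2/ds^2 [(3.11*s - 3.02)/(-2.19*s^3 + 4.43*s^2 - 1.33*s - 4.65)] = (-89.495226*s^5 + 354.844386*s^4 - 572.736028*s^3 + 788.429532*s^2 - 675.672918*s + 173.572726)/(10.503459*s^9 - 63.740169*s^8 + 148.072032*s^7 - 97.452278*s^6 - 180.752406*s^5 + 331.523004*s^4 - 19.971548*s^3 - 262.68687*s^2 + 86.273775*s + 100.544625)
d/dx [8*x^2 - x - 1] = 16*x - 1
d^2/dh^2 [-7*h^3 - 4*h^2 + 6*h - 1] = -42*h - 8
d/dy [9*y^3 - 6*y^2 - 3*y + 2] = 27*y^2 - 12*y - 3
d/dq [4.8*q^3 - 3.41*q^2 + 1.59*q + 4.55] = 14.4*q^2 - 6.82*q + 1.59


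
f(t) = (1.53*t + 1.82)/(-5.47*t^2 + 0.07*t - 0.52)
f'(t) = (1.53*t + 1.82)*(10.94*t - 0.07)/(-5.47*t^2 + 0.07*t - 0.52)^2 + 1.53/(-5.47*t^2 + 0.07*t - 0.52)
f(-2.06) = 0.06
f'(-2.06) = -0.01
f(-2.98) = 0.06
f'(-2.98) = 0.01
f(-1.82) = 0.05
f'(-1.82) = -0.03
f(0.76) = -0.82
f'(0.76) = 1.45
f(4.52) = -0.08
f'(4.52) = 0.02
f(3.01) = -0.13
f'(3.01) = 0.05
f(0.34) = -2.07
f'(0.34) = 5.35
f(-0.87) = -0.10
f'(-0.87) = -0.53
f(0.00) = -3.50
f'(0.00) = -3.41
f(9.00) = -0.04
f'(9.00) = 0.00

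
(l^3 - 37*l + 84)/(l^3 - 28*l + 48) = (l^3 - 37*l + 84)/(l^3 - 28*l + 48)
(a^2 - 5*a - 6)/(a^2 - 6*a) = (a + 1)/a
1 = 1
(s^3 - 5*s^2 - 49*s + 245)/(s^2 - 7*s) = s + 2 - 35/s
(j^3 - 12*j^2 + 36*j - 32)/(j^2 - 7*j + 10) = (j^2 - 10*j + 16)/(j - 5)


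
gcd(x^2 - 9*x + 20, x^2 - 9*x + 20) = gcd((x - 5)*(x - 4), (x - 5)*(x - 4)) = x^2 - 9*x + 20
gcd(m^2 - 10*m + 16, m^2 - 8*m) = m - 8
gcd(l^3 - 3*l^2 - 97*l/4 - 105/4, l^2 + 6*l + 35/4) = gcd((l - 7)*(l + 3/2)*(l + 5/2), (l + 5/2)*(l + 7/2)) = l + 5/2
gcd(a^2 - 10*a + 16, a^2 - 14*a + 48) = a - 8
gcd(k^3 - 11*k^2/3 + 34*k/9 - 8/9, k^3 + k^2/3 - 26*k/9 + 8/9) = k^2 - 5*k/3 + 4/9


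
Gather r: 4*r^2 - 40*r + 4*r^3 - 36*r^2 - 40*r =4*r^3 - 32*r^2 - 80*r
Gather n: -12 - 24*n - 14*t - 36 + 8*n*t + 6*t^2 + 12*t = n*(8*t - 24) + 6*t^2 - 2*t - 48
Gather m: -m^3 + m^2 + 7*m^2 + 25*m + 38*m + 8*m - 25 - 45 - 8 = -m^3 + 8*m^2 + 71*m - 78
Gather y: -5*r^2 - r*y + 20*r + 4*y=-5*r^2 + 20*r + y*(4 - r)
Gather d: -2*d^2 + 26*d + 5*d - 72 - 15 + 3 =-2*d^2 + 31*d - 84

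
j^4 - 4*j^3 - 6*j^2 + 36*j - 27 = (j - 3)^2*(j - 1)*(j + 3)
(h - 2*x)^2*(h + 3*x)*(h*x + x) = h^4*x - h^3*x^2 + h^3*x - 8*h^2*x^3 - h^2*x^2 + 12*h*x^4 - 8*h*x^3 + 12*x^4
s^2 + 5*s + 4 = (s + 1)*(s + 4)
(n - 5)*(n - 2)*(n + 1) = n^3 - 6*n^2 + 3*n + 10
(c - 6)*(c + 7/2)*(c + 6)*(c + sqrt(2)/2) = c^4 + sqrt(2)*c^3/2 + 7*c^3/2 - 36*c^2 + 7*sqrt(2)*c^2/4 - 126*c - 18*sqrt(2)*c - 63*sqrt(2)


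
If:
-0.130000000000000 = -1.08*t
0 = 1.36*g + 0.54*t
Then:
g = -0.05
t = 0.12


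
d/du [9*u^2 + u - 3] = 18*u + 1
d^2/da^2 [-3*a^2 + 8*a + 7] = -6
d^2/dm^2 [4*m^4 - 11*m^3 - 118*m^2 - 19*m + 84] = 48*m^2 - 66*m - 236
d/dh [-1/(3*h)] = 1/(3*h^2)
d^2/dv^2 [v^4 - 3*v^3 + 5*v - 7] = 6*v*(2*v - 3)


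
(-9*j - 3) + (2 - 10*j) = -19*j - 1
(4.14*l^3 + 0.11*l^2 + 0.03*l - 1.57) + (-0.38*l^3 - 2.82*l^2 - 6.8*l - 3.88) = 3.76*l^3 - 2.71*l^2 - 6.77*l - 5.45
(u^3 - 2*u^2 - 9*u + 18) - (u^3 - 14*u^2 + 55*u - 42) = 12*u^2 - 64*u + 60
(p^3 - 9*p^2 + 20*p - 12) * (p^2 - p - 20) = p^5 - 10*p^4 + 9*p^3 + 148*p^2 - 388*p + 240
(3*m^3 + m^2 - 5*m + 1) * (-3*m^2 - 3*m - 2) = -9*m^5 - 12*m^4 + 6*m^3 + 10*m^2 + 7*m - 2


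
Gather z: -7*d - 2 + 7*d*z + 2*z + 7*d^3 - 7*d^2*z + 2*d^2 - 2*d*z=7*d^3 + 2*d^2 - 7*d + z*(-7*d^2 + 5*d + 2) - 2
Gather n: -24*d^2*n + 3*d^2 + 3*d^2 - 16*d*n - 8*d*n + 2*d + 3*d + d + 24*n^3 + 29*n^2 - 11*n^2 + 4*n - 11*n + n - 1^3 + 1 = 6*d^2 + 6*d + 24*n^3 + 18*n^2 + n*(-24*d^2 - 24*d - 6)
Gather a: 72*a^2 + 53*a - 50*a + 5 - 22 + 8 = 72*a^2 + 3*a - 9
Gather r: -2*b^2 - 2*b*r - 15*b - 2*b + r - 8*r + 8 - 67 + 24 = -2*b^2 - 17*b + r*(-2*b - 7) - 35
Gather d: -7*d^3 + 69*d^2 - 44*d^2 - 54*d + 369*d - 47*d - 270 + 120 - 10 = -7*d^3 + 25*d^2 + 268*d - 160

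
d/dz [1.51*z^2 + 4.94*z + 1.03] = 3.02*z + 4.94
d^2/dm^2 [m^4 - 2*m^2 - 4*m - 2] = 12*m^2 - 4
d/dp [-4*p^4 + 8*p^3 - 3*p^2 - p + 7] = -16*p^3 + 24*p^2 - 6*p - 1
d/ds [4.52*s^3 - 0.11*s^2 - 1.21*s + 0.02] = 13.56*s^2 - 0.22*s - 1.21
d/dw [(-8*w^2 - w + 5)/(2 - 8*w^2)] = (-4*w^2 + 24*w - 1)/(2*(16*w^4 - 8*w^2 + 1))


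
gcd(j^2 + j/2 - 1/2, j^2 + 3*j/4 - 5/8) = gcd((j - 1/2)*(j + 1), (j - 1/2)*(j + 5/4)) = j - 1/2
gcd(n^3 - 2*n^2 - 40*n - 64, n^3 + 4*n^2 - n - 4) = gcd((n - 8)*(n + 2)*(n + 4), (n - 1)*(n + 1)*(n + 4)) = n + 4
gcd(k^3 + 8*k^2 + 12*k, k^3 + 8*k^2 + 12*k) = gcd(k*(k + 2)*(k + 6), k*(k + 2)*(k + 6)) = k^3 + 8*k^2 + 12*k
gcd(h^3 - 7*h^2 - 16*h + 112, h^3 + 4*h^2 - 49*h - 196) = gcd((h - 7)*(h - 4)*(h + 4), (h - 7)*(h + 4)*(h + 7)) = h^2 - 3*h - 28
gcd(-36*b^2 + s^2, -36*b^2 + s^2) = -36*b^2 + s^2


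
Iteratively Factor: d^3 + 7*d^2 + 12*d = (d + 3)*(d^2 + 4*d) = (d + 3)*(d + 4)*(d)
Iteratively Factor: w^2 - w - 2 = (w - 2)*(w + 1)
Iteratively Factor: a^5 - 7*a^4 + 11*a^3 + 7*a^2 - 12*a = (a - 4)*(a^4 - 3*a^3 - a^2 + 3*a) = (a - 4)*(a + 1)*(a^3 - 4*a^2 + 3*a) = a*(a - 4)*(a + 1)*(a^2 - 4*a + 3) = a*(a - 4)*(a - 3)*(a + 1)*(a - 1)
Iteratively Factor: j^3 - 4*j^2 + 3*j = (j - 3)*(j^2 - j) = j*(j - 3)*(j - 1)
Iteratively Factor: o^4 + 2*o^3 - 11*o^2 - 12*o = (o - 3)*(o^3 + 5*o^2 + 4*o) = (o - 3)*(o + 4)*(o^2 + o) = (o - 3)*(o + 1)*(o + 4)*(o)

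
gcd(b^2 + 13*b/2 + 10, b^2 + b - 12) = b + 4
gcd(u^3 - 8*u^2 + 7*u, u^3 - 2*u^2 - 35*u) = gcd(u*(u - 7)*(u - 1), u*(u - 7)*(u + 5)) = u^2 - 7*u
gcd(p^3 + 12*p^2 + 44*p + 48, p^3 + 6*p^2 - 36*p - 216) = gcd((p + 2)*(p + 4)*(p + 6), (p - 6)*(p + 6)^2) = p + 6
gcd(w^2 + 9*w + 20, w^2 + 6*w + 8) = w + 4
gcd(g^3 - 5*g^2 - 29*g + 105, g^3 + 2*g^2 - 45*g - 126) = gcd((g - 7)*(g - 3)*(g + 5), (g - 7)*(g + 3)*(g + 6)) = g - 7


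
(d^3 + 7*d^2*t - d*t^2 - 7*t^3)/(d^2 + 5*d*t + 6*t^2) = (d^3 + 7*d^2*t - d*t^2 - 7*t^3)/(d^2 + 5*d*t + 6*t^2)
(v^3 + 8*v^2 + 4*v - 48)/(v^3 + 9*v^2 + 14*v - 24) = (v - 2)/(v - 1)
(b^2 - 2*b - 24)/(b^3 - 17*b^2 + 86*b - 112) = (b^2 - 2*b - 24)/(b^3 - 17*b^2 + 86*b - 112)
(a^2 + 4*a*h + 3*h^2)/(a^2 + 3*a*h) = (a + h)/a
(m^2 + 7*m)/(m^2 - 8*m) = (m + 7)/(m - 8)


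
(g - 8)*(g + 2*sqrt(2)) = g^2 - 8*g + 2*sqrt(2)*g - 16*sqrt(2)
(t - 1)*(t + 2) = t^2 + t - 2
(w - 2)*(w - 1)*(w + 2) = w^3 - w^2 - 4*w + 4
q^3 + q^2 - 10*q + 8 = (q - 2)*(q - 1)*(q + 4)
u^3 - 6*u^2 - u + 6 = (u - 6)*(u - 1)*(u + 1)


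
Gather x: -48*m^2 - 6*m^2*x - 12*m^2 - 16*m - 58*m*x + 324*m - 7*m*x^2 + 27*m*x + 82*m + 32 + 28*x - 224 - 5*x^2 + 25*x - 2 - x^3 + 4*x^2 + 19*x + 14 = -60*m^2 + 390*m - x^3 + x^2*(-7*m - 1) + x*(-6*m^2 - 31*m + 72) - 180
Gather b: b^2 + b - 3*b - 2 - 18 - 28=b^2 - 2*b - 48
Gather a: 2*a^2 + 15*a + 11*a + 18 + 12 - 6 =2*a^2 + 26*a + 24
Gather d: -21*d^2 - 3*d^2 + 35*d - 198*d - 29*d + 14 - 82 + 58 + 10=-24*d^2 - 192*d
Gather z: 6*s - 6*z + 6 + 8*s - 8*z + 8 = 14*s - 14*z + 14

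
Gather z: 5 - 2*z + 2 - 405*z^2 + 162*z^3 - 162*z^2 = 162*z^3 - 567*z^2 - 2*z + 7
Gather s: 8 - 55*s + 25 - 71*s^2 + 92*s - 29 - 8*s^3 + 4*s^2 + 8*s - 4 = -8*s^3 - 67*s^2 + 45*s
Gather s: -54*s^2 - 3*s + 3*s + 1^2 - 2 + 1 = -54*s^2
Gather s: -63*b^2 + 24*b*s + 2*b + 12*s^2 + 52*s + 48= -63*b^2 + 2*b + 12*s^2 + s*(24*b + 52) + 48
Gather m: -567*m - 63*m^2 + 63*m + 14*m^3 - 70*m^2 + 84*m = 14*m^3 - 133*m^2 - 420*m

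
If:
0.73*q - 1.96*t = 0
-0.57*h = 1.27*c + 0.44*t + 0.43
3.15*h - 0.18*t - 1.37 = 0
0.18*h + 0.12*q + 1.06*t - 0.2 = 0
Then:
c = -0.57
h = 0.44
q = 0.23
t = 0.09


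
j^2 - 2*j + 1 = (j - 1)^2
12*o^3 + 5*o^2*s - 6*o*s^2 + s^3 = (-4*o + s)*(-3*o + s)*(o + s)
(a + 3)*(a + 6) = a^2 + 9*a + 18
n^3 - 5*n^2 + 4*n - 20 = (n - 5)*(n - 2*I)*(n + 2*I)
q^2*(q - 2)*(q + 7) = q^4 + 5*q^3 - 14*q^2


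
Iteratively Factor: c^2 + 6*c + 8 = (c + 2)*(c + 4)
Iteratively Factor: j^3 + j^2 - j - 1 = (j + 1)*(j^2 - 1) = (j - 1)*(j + 1)*(j + 1)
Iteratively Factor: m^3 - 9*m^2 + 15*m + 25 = (m + 1)*(m^2 - 10*m + 25) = (m - 5)*(m + 1)*(m - 5)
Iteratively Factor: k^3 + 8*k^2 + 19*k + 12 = (k + 3)*(k^2 + 5*k + 4) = (k + 3)*(k + 4)*(k + 1)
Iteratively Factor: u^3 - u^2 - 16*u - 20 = (u + 2)*(u^2 - 3*u - 10) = (u + 2)^2*(u - 5)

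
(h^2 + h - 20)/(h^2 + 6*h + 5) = (h - 4)/(h + 1)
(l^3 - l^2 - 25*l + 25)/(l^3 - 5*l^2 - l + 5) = (l + 5)/(l + 1)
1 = 1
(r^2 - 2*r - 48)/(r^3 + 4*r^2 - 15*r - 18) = (r - 8)/(r^2 - 2*r - 3)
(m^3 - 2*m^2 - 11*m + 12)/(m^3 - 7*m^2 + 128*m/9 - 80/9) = 9*(m^2 + 2*m - 3)/(9*m^2 - 27*m + 20)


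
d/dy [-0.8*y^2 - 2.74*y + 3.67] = -1.6*y - 2.74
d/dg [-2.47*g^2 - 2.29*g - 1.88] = -4.94*g - 2.29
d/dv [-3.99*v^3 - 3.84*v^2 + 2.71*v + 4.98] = -11.97*v^2 - 7.68*v + 2.71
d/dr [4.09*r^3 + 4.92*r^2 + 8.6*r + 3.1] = 12.27*r^2 + 9.84*r + 8.6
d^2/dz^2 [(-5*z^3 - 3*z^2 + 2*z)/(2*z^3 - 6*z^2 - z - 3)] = 2*(-72*z^6 - 6*z^5 - 270*z^4 + 53*z^3 + 189*z^2 - 243*z - 33)/(8*z^9 - 72*z^8 + 204*z^7 - 180*z^6 + 114*z^5 - 306*z^4 - 55*z^3 - 171*z^2 - 27*z - 27)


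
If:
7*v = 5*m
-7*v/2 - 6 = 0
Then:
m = -12/5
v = -12/7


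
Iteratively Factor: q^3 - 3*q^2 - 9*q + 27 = (q - 3)*(q^2 - 9) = (q - 3)^2*(q + 3)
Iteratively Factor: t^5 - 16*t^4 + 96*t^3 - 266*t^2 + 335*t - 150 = (t - 5)*(t^4 - 11*t^3 + 41*t^2 - 61*t + 30) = (t - 5)*(t - 3)*(t^3 - 8*t^2 + 17*t - 10) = (t - 5)*(t - 3)*(t - 1)*(t^2 - 7*t + 10) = (t - 5)*(t - 3)*(t - 2)*(t - 1)*(t - 5)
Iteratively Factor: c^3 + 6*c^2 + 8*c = (c)*(c^2 + 6*c + 8) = c*(c + 4)*(c + 2)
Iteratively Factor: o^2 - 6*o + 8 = (o - 4)*(o - 2)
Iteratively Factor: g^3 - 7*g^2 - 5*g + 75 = (g + 3)*(g^2 - 10*g + 25) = (g - 5)*(g + 3)*(g - 5)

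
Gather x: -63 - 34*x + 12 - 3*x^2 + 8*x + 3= -3*x^2 - 26*x - 48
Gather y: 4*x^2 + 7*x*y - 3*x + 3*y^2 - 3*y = 4*x^2 - 3*x + 3*y^2 + y*(7*x - 3)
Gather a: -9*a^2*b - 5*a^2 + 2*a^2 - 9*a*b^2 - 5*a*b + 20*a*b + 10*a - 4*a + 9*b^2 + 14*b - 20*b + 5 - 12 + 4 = a^2*(-9*b - 3) + a*(-9*b^2 + 15*b + 6) + 9*b^2 - 6*b - 3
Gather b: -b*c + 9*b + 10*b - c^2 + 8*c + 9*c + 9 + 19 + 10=b*(19 - c) - c^2 + 17*c + 38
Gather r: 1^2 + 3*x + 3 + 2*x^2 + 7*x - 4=2*x^2 + 10*x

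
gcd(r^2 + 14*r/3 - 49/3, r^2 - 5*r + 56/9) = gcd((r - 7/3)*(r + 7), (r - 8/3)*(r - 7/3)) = r - 7/3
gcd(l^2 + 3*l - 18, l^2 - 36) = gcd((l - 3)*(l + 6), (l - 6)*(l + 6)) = l + 6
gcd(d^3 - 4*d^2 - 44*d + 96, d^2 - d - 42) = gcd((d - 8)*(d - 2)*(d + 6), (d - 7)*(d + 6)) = d + 6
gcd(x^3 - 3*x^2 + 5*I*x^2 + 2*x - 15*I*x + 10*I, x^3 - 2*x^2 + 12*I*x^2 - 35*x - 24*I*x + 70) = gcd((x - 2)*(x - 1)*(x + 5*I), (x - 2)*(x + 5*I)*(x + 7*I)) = x^2 + x*(-2 + 5*I) - 10*I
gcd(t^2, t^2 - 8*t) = t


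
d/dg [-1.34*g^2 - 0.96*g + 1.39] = -2.68*g - 0.96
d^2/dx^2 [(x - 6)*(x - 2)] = 2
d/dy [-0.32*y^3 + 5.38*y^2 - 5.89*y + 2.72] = -0.96*y^2 + 10.76*y - 5.89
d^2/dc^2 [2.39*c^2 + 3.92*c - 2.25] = 4.78000000000000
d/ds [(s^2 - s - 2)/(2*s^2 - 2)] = 1/(2*(s^2 - 2*s + 1))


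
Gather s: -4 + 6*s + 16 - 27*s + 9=21 - 21*s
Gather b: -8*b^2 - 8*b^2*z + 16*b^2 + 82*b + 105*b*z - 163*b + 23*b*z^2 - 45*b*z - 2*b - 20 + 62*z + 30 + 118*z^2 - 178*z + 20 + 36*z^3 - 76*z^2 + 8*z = b^2*(8 - 8*z) + b*(23*z^2 + 60*z - 83) + 36*z^3 + 42*z^2 - 108*z + 30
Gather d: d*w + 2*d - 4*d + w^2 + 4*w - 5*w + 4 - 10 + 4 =d*(w - 2) + w^2 - w - 2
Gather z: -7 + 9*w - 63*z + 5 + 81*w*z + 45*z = 9*w + z*(81*w - 18) - 2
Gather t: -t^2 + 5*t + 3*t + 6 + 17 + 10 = -t^2 + 8*t + 33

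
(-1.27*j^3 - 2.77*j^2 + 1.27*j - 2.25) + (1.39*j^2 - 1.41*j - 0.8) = -1.27*j^3 - 1.38*j^2 - 0.14*j - 3.05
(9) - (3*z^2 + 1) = 8 - 3*z^2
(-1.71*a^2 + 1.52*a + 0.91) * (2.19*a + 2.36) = -3.7449*a^3 - 0.7068*a^2 + 5.5801*a + 2.1476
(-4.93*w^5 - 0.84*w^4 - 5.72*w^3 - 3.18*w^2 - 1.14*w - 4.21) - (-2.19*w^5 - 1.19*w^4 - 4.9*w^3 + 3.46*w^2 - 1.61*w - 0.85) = -2.74*w^5 + 0.35*w^4 - 0.819999999999999*w^3 - 6.64*w^2 + 0.47*w - 3.36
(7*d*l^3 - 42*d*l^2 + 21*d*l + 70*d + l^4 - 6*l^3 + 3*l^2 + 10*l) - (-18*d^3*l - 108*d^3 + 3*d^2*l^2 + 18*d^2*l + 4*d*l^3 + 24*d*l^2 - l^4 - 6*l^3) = 18*d^3*l + 108*d^3 - 3*d^2*l^2 - 18*d^2*l + 3*d*l^3 - 66*d*l^2 + 21*d*l + 70*d + 2*l^4 + 3*l^2 + 10*l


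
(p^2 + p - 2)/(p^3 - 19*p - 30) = (p - 1)/(p^2 - 2*p - 15)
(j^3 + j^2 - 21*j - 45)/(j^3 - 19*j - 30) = (j + 3)/(j + 2)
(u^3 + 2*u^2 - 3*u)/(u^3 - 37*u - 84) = u*(u - 1)/(u^2 - 3*u - 28)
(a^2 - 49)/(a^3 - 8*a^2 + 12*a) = (a^2 - 49)/(a*(a^2 - 8*a + 12))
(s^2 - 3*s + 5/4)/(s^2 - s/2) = (s - 5/2)/s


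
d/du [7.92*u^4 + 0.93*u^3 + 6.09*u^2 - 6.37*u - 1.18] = 31.68*u^3 + 2.79*u^2 + 12.18*u - 6.37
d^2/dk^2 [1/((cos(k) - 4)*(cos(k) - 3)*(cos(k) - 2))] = (-400*(1 - cos(k)^2)^2 + 12*sin(k)^6 + 3*cos(k)^6 + 99*cos(k)^5 + 342*cos(k)^3 + 66*cos(k)^2 - 1884*cos(k) + 1308)/((cos(k) - 4)^3*(cos(k) - 3)^3*(cos(k) - 2)^3)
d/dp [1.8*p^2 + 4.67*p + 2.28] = 3.6*p + 4.67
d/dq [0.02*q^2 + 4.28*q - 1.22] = 0.04*q + 4.28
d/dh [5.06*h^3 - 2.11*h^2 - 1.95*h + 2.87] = 15.18*h^2 - 4.22*h - 1.95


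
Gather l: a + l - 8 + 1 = a + l - 7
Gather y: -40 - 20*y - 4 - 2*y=-22*y - 44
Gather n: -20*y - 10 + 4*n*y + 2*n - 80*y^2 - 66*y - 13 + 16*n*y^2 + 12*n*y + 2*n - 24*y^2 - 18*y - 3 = n*(16*y^2 + 16*y + 4) - 104*y^2 - 104*y - 26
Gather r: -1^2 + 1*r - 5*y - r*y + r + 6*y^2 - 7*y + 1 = r*(2 - y) + 6*y^2 - 12*y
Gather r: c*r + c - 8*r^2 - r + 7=c - 8*r^2 + r*(c - 1) + 7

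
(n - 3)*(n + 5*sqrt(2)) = n^2 - 3*n + 5*sqrt(2)*n - 15*sqrt(2)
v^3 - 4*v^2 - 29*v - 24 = (v - 8)*(v + 1)*(v + 3)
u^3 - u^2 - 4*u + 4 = (u - 2)*(u - 1)*(u + 2)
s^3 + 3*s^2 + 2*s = s*(s + 1)*(s + 2)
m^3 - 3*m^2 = m^2*(m - 3)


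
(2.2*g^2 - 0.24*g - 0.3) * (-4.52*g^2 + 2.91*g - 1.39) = -9.944*g^4 + 7.4868*g^3 - 2.4004*g^2 - 0.5394*g + 0.417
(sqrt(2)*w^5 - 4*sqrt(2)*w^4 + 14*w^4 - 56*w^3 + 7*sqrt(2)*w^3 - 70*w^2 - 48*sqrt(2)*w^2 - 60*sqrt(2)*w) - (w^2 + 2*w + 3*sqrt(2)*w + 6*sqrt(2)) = sqrt(2)*w^5 - 4*sqrt(2)*w^4 + 14*w^4 - 56*w^3 + 7*sqrt(2)*w^3 - 71*w^2 - 48*sqrt(2)*w^2 - 63*sqrt(2)*w - 2*w - 6*sqrt(2)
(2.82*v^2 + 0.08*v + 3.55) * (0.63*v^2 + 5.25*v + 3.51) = 1.7766*v^4 + 14.8554*v^3 + 12.5547*v^2 + 18.9183*v + 12.4605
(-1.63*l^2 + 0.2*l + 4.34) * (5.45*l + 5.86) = -8.8835*l^3 - 8.4618*l^2 + 24.825*l + 25.4324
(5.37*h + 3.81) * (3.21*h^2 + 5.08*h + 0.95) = 17.2377*h^3 + 39.5097*h^2 + 24.4563*h + 3.6195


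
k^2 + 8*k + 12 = (k + 2)*(k + 6)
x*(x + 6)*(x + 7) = x^3 + 13*x^2 + 42*x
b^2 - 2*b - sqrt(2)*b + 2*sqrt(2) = (b - 2)*(b - sqrt(2))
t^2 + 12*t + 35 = (t + 5)*(t + 7)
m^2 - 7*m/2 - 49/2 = (m - 7)*(m + 7/2)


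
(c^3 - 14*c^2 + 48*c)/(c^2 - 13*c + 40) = c*(c - 6)/(c - 5)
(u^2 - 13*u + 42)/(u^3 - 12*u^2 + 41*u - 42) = (u - 6)/(u^2 - 5*u + 6)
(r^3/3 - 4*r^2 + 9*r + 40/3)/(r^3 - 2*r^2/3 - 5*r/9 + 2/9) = 3*(r^3 - 12*r^2 + 27*r + 40)/(9*r^3 - 6*r^2 - 5*r + 2)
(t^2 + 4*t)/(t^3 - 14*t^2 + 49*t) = (t + 4)/(t^2 - 14*t + 49)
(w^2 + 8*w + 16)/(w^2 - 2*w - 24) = (w + 4)/(w - 6)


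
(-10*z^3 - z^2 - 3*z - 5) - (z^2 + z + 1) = -10*z^3 - 2*z^2 - 4*z - 6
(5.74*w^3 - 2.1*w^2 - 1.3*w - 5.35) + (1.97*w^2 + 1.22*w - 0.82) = 5.74*w^3 - 0.13*w^2 - 0.0800000000000001*w - 6.17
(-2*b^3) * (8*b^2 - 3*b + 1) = -16*b^5 + 6*b^4 - 2*b^3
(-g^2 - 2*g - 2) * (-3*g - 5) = 3*g^3 + 11*g^2 + 16*g + 10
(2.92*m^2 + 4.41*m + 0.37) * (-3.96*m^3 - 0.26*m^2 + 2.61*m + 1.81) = -11.5632*m^5 - 18.2228*m^4 + 5.0094*m^3 + 16.6991*m^2 + 8.9478*m + 0.6697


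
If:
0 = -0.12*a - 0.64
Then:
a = -5.33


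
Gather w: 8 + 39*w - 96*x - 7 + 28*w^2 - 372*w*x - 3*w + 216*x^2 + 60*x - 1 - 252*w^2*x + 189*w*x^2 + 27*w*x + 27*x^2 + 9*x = w^2*(28 - 252*x) + w*(189*x^2 - 345*x + 36) + 243*x^2 - 27*x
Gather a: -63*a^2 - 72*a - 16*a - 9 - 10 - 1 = -63*a^2 - 88*a - 20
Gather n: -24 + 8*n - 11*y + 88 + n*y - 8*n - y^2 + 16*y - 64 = n*y - y^2 + 5*y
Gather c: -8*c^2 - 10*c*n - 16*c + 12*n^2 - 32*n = -8*c^2 + c*(-10*n - 16) + 12*n^2 - 32*n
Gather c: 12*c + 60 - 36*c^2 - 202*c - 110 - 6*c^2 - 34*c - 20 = -42*c^2 - 224*c - 70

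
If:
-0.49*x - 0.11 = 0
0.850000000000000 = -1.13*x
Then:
No Solution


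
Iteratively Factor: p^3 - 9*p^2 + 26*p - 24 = (p - 2)*(p^2 - 7*p + 12) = (p - 3)*(p - 2)*(p - 4)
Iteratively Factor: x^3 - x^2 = (x)*(x^2 - x) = x*(x - 1)*(x)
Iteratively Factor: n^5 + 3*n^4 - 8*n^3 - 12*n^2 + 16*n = (n - 1)*(n^4 + 4*n^3 - 4*n^2 - 16*n) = n*(n - 1)*(n^3 + 4*n^2 - 4*n - 16) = n*(n - 2)*(n - 1)*(n^2 + 6*n + 8) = n*(n - 2)*(n - 1)*(n + 2)*(n + 4)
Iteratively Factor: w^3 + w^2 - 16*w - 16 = (w - 4)*(w^2 + 5*w + 4) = (w - 4)*(w + 1)*(w + 4)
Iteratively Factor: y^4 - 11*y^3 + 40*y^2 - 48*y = (y)*(y^3 - 11*y^2 + 40*y - 48) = y*(y - 4)*(y^2 - 7*y + 12) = y*(y - 4)*(y - 3)*(y - 4)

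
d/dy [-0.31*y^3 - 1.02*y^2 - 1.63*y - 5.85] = -0.93*y^2 - 2.04*y - 1.63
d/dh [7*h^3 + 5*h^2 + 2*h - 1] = 21*h^2 + 10*h + 2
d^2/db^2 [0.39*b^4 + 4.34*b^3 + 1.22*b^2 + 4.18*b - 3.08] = 4.68*b^2 + 26.04*b + 2.44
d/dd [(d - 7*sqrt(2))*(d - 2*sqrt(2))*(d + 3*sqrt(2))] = 3*d^2 - 12*sqrt(2)*d - 26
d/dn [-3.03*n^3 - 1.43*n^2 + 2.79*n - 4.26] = -9.09*n^2 - 2.86*n + 2.79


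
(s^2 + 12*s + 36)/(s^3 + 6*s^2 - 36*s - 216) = 1/(s - 6)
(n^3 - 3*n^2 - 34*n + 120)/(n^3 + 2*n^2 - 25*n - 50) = (n^2 + 2*n - 24)/(n^2 + 7*n + 10)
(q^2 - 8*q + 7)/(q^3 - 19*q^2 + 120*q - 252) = (q - 1)/(q^2 - 12*q + 36)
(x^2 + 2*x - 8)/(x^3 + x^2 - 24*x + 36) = (x + 4)/(x^2 + 3*x - 18)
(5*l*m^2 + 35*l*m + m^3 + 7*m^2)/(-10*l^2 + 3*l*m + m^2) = m*(-m - 7)/(2*l - m)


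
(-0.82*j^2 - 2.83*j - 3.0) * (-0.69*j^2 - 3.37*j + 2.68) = 0.5658*j^4 + 4.7161*j^3 + 9.4095*j^2 + 2.5256*j - 8.04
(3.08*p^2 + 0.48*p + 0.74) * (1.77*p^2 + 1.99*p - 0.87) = 5.4516*p^4 + 6.9788*p^3 - 0.4146*p^2 + 1.055*p - 0.6438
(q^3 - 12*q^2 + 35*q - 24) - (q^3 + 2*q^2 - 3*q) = -14*q^2 + 38*q - 24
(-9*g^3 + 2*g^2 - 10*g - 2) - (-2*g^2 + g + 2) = -9*g^3 + 4*g^2 - 11*g - 4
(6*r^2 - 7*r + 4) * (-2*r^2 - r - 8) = -12*r^4 + 8*r^3 - 49*r^2 + 52*r - 32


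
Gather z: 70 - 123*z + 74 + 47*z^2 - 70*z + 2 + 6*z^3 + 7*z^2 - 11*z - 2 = 6*z^3 + 54*z^2 - 204*z + 144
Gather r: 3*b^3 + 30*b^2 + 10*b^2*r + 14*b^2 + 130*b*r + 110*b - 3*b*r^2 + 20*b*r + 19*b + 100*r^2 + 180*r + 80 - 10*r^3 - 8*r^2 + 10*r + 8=3*b^3 + 44*b^2 + 129*b - 10*r^3 + r^2*(92 - 3*b) + r*(10*b^2 + 150*b + 190) + 88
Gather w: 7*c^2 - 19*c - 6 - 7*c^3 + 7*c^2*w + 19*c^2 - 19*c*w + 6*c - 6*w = -7*c^3 + 26*c^2 - 13*c + w*(7*c^2 - 19*c - 6) - 6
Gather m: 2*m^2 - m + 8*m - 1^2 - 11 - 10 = 2*m^2 + 7*m - 22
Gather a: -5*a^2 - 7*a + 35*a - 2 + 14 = -5*a^2 + 28*a + 12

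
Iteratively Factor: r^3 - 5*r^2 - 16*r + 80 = (r + 4)*(r^2 - 9*r + 20) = (r - 4)*(r + 4)*(r - 5)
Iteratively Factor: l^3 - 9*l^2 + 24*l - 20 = (l - 5)*(l^2 - 4*l + 4) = (l - 5)*(l - 2)*(l - 2)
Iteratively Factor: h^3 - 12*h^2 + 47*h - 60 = (h - 4)*(h^2 - 8*h + 15) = (h - 4)*(h - 3)*(h - 5)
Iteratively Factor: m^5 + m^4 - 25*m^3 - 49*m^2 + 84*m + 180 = (m + 2)*(m^4 - m^3 - 23*m^2 - 3*m + 90) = (m - 2)*(m + 2)*(m^3 + m^2 - 21*m - 45) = (m - 2)*(m + 2)*(m + 3)*(m^2 - 2*m - 15) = (m - 5)*(m - 2)*(m + 2)*(m + 3)*(m + 3)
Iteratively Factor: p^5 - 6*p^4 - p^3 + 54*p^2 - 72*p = (p + 3)*(p^4 - 9*p^3 + 26*p^2 - 24*p) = (p - 2)*(p + 3)*(p^3 - 7*p^2 + 12*p) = p*(p - 2)*(p + 3)*(p^2 - 7*p + 12) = p*(p - 4)*(p - 2)*(p + 3)*(p - 3)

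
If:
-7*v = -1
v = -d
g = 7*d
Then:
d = -1/7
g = -1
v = 1/7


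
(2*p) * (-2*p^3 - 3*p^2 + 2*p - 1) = -4*p^4 - 6*p^3 + 4*p^2 - 2*p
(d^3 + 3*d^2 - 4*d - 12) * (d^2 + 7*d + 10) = d^5 + 10*d^4 + 27*d^3 - 10*d^2 - 124*d - 120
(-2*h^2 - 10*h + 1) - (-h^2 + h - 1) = -h^2 - 11*h + 2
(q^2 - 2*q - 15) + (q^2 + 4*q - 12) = 2*q^2 + 2*q - 27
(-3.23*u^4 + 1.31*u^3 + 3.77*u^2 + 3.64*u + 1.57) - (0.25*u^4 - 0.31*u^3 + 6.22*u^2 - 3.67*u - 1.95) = -3.48*u^4 + 1.62*u^3 - 2.45*u^2 + 7.31*u + 3.52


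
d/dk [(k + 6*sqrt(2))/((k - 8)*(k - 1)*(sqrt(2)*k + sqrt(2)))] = (-sqrt(2)*k^3 - 18*k^2 + 4*sqrt(2)*k^2 + 96*k + 4*sqrt(2) + 6)/(k^6 - 16*k^5 + 62*k^4 + 32*k^3 - 127*k^2 - 16*k + 64)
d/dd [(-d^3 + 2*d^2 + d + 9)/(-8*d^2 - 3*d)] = (8*d^4 + 6*d^3 + 2*d^2 + 144*d + 27)/(d^2*(64*d^2 + 48*d + 9))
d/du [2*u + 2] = 2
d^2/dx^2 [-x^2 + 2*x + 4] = -2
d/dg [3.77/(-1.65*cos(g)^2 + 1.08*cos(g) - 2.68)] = (4.0716 - 12.441*cos(g))*sin(g)/(1.65*cos(g)^2 - 1.08*cos(g) + 2.68)^2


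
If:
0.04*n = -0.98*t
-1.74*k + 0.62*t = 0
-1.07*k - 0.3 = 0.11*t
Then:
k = -0.22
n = 14.96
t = -0.61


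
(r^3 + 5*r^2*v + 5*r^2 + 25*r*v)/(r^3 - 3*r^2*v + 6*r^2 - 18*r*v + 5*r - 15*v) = r*(r + 5*v)/(r^2 - 3*r*v + r - 3*v)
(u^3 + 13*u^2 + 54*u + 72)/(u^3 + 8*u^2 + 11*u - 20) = (u^2 + 9*u + 18)/(u^2 + 4*u - 5)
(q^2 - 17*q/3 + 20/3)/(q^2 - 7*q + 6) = (3*q^2 - 17*q + 20)/(3*(q^2 - 7*q + 6))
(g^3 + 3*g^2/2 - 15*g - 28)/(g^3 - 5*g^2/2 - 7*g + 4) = (2*g + 7)/(2*g - 1)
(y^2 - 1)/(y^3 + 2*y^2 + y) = (y - 1)/(y*(y + 1))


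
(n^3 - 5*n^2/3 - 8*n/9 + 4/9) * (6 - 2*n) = -2*n^4 + 28*n^3/3 - 74*n^2/9 - 56*n/9 + 8/3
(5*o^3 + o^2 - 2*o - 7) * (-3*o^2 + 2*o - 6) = -15*o^5 + 7*o^4 - 22*o^3 + 11*o^2 - 2*o + 42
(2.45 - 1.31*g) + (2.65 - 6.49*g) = 5.1 - 7.8*g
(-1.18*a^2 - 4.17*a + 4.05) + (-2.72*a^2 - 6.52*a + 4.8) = -3.9*a^2 - 10.69*a + 8.85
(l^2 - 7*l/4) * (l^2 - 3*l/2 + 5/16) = l^4 - 13*l^3/4 + 47*l^2/16 - 35*l/64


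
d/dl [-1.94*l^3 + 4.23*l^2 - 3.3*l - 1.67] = -5.82*l^2 + 8.46*l - 3.3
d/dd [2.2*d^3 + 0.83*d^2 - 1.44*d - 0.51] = 6.6*d^2 + 1.66*d - 1.44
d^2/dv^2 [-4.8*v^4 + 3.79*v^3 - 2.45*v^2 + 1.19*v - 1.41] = -57.6*v^2 + 22.74*v - 4.9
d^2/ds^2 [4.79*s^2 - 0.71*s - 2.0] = 9.58000000000000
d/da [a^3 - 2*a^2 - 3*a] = 3*a^2 - 4*a - 3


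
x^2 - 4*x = x*(x - 4)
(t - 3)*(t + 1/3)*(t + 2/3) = t^3 - 2*t^2 - 25*t/9 - 2/3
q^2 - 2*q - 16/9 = (q - 8/3)*(q + 2/3)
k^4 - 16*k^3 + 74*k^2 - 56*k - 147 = (k - 7)^2*(k - 3)*(k + 1)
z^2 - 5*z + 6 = (z - 3)*(z - 2)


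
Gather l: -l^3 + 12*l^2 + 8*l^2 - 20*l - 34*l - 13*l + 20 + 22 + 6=-l^3 + 20*l^2 - 67*l + 48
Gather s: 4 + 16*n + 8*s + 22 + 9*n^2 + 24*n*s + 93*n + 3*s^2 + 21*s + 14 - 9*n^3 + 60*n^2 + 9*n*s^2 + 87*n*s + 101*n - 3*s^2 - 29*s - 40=-9*n^3 + 69*n^2 + 9*n*s^2 + 111*n*s + 210*n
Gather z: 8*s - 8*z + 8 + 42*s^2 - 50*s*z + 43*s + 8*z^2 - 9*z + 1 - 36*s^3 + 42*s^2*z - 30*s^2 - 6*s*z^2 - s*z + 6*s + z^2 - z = -36*s^3 + 12*s^2 + 57*s + z^2*(9 - 6*s) + z*(42*s^2 - 51*s - 18) + 9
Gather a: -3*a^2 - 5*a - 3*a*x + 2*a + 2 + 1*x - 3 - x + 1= -3*a^2 + a*(-3*x - 3)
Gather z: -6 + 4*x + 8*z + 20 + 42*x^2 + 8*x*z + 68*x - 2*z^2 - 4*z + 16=42*x^2 + 72*x - 2*z^2 + z*(8*x + 4) + 30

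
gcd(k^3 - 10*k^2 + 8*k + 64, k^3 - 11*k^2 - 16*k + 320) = k - 8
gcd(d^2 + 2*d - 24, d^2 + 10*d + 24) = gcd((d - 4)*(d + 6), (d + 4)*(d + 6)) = d + 6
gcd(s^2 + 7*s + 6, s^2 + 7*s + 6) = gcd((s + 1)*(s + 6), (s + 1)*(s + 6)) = s^2 + 7*s + 6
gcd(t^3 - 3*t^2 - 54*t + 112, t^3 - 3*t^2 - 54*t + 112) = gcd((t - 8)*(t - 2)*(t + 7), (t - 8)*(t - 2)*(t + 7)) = t^3 - 3*t^2 - 54*t + 112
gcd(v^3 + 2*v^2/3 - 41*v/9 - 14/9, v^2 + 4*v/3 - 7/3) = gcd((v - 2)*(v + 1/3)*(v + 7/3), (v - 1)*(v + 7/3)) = v + 7/3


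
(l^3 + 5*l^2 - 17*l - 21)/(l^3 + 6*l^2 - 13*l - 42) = (l + 1)/(l + 2)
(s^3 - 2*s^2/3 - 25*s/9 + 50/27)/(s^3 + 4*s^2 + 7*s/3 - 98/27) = (9*s^2 - 25)/(9*s^2 + 42*s + 49)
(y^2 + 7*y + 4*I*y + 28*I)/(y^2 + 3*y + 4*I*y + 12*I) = (y + 7)/(y + 3)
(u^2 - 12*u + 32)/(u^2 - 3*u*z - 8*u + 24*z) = (4 - u)/(-u + 3*z)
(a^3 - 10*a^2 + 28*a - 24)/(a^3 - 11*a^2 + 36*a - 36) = (a - 2)/(a - 3)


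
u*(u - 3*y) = u^2 - 3*u*y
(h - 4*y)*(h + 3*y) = h^2 - h*y - 12*y^2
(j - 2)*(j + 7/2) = j^2 + 3*j/2 - 7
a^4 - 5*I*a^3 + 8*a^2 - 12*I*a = a*(a - 6*I)*(a - I)*(a + 2*I)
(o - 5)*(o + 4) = o^2 - o - 20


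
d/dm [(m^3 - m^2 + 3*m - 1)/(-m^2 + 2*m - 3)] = (-m^4 + 4*m^3 - 8*m^2 + 4*m - 7)/(m^4 - 4*m^3 + 10*m^2 - 12*m + 9)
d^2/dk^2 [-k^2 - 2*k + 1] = -2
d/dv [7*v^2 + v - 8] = 14*v + 1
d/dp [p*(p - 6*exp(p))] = -p*(6*exp(p) - 1) + p - 6*exp(p)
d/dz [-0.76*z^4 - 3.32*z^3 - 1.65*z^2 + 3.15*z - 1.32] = -3.04*z^3 - 9.96*z^2 - 3.3*z + 3.15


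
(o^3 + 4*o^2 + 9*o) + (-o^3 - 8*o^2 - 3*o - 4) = -4*o^2 + 6*o - 4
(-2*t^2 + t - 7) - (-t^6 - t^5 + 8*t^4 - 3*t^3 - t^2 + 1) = t^6 + t^5 - 8*t^4 + 3*t^3 - t^2 + t - 8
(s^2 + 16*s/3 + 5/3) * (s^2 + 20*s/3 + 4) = s^4 + 12*s^3 + 371*s^2/9 + 292*s/9 + 20/3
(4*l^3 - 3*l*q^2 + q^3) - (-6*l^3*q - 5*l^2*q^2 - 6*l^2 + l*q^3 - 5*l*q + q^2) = 6*l^3*q + 4*l^3 + 5*l^2*q^2 + 6*l^2 - l*q^3 - 3*l*q^2 + 5*l*q + q^3 - q^2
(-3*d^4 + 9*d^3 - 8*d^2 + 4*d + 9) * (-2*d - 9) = 6*d^5 + 9*d^4 - 65*d^3 + 64*d^2 - 54*d - 81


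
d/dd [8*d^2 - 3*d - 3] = 16*d - 3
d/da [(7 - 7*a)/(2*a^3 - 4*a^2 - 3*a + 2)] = 7*(4*a^3 - 10*a^2 + 8*a + 1)/(4*a^6 - 16*a^5 + 4*a^4 + 32*a^3 - 7*a^2 - 12*a + 4)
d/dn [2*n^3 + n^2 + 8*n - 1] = 6*n^2 + 2*n + 8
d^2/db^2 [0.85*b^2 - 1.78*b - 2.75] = 1.70000000000000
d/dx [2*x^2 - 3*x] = 4*x - 3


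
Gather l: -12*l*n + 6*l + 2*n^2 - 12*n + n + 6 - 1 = l*(6 - 12*n) + 2*n^2 - 11*n + 5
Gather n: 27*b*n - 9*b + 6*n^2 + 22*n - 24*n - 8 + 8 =-9*b + 6*n^2 + n*(27*b - 2)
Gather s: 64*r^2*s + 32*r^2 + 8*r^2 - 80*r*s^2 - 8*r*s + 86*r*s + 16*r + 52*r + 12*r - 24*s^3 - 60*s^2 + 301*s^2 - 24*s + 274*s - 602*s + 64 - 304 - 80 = 40*r^2 + 80*r - 24*s^3 + s^2*(241 - 80*r) + s*(64*r^2 + 78*r - 352) - 320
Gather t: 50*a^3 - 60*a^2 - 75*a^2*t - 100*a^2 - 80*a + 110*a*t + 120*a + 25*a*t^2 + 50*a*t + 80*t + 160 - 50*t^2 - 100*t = 50*a^3 - 160*a^2 + 40*a + t^2*(25*a - 50) + t*(-75*a^2 + 160*a - 20) + 160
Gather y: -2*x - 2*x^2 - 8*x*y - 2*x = -2*x^2 - 8*x*y - 4*x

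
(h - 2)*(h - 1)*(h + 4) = h^3 + h^2 - 10*h + 8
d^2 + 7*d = d*(d + 7)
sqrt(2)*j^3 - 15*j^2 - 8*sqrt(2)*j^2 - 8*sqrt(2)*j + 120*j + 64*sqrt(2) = (j - 8)*(j - 8*sqrt(2))*(sqrt(2)*j + 1)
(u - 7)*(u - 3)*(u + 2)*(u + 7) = u^4 - u^3 - 55*u^2 + 49*u + 294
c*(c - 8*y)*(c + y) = c^3 - 7*c^2*y - 8*c*y^2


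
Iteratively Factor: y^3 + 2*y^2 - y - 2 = (y - 1)*(y^2 + 3*y + 2) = (y - 1)*(y + 1)*(y + 2)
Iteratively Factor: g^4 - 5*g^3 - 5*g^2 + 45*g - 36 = (g - 4)*(g^3 - g^2 - 9*g + 9) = (g - 4)*(g + 3)*(g^2 - 4*g + 3) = (g - 4)*(g - 1)*(g + 3)*(g - 3)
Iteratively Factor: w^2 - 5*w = (w)*(w - 5)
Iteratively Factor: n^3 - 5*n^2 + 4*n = (n)*(n^2 - 5*n + 4) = n*(n - 1)*(n - 4)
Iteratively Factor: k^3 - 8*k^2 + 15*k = (k - 5)*(k^2 - 3*k) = (k - 5)*(k - 3)*(k)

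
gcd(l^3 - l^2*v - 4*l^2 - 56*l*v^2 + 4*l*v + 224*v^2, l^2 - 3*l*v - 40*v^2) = -l + 8*v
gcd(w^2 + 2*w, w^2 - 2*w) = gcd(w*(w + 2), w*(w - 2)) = w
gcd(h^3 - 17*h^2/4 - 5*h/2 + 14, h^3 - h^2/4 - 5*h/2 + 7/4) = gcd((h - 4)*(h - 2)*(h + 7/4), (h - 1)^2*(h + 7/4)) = h + 7/4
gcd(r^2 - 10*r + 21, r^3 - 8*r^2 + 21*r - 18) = r - 3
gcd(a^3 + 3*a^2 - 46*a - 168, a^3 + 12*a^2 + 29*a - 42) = a + 6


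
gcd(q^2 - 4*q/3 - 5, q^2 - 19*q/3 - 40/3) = q + 5/3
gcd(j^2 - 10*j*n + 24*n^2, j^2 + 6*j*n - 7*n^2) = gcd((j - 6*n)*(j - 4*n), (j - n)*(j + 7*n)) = 1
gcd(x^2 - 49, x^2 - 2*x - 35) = x - 7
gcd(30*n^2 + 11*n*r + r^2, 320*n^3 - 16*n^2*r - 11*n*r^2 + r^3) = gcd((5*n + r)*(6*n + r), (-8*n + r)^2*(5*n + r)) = 5*n + r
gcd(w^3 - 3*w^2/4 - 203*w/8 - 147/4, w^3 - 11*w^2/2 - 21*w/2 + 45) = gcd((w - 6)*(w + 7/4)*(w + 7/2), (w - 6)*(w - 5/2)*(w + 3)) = w - 6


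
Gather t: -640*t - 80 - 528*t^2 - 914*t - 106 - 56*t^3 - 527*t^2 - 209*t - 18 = -56*t^3 - 1055*t^2 - 1763*t - 204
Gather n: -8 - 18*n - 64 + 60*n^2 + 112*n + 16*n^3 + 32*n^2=16*n^3 + 92*n^2 + 94*n - 72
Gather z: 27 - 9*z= 27 - 9*z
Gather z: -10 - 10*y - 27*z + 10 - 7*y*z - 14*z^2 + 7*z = -10*y - 14*z^2 + z*(-7*y - 20)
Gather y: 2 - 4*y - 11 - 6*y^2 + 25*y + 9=-6*y^2 + 21*y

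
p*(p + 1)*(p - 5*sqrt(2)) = p^3 - 5*sqrt(2)*p^2 + p^2 - 5*sqrt(2)*p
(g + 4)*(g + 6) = g^2 + 10*g + 24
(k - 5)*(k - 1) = k^2 - 6*k + 5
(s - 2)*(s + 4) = s^2 + 2*s - 8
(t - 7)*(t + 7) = t^2 - 49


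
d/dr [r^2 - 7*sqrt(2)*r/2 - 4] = 2*r - 7*sqrt(2)/2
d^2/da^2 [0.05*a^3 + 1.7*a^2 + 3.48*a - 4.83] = 0.3*a + 3.4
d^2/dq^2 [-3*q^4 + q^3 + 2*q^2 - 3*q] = -36*q^2 + 6*q + 4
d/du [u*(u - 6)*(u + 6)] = 3*u^2 - 36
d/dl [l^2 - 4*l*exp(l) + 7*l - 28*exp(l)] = -4*l*exp(l) + 2*l - 32*exp(l) + 7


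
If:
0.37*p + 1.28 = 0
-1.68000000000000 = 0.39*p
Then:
No Solution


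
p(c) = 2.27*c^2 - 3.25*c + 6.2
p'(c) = 4.54*c - 3.25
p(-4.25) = 61.01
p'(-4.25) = -22.54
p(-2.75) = 32.30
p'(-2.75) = -15.74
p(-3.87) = 52.78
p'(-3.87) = -20.82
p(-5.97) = 106.51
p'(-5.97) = -30.35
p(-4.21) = 60.12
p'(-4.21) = -22.36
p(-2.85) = 33.90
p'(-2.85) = -16.19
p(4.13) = 31.50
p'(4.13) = 15.50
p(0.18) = 5.69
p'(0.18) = -2.43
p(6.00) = 68.42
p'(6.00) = 23.99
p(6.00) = 68.42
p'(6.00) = 23.99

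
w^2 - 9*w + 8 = (w - 8)*(w - 1)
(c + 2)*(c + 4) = c^2 + 6*c + 8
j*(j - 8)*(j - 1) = j^3 - 9*j^2 + 8*j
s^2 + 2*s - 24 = (s - 4)*(s + 6)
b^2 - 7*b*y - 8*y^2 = (b - 8*y)*(b + y)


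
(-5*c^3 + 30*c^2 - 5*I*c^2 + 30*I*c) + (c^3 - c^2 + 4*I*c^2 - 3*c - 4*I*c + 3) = -4*c^3 + 29*c^2 - I*c^2 - 3*c + 26*I*c + 3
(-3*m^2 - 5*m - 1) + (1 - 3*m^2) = -6*m^2 - 5*m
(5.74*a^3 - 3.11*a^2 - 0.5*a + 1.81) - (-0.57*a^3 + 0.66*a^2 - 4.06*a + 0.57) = 6.31*a^3 - 3.77*a^2 + 3.56*a + 1.24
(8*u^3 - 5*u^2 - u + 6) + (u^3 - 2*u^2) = 9*u^3 - 7*u^2 - u + 6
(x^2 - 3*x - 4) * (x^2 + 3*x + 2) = x^4 - 11*x^2 - 18*x - 8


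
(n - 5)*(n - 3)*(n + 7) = n^3 - n^2 - 41*n + 105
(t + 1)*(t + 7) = t^2 + 8*t + 7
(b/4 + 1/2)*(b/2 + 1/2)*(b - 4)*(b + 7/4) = b^4/8 + 3*b^3/32 - 47*b^2/32 - 51*b/16 - 7/4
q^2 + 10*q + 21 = (q + 3)*(q + 7)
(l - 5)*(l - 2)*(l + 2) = l^3 - 5*l^2 - 4*l + 20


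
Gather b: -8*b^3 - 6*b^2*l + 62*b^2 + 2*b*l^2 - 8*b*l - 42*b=-8*b^3 + b^2*(62 - 6*l) + b*(2*l^2 - 8*l - 42)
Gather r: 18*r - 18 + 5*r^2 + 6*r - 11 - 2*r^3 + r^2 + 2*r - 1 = -2*r^3 + 6*r^2 + 26*r - 30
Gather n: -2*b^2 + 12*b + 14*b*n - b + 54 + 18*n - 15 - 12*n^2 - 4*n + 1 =-2*b^2 + 11*b - 12*n^2 + n*(14*b + 14) + 40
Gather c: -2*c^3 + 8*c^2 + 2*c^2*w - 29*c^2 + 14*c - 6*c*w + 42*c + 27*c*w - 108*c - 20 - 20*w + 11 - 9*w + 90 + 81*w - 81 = -2*c^3 + c^2*(2*w - 21) + c*(21*w - 52) + 52*w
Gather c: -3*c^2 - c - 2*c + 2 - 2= -3*c^2 - 3*c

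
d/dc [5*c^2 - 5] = 10*c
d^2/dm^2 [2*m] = 0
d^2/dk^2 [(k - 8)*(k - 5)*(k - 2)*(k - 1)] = 12*k^2 - 96*k + 162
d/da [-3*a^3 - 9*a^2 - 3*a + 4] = -9*a^2 - 18*a - 3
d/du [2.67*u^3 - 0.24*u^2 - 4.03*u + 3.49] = 8.01*u^2 - 0.48*u - 4.03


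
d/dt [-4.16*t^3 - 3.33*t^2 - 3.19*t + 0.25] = -12.48*t^2 - 6.66*t - 3.19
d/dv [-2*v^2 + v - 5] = 1 - 4*v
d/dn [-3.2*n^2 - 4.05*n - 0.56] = -6.4*n - 4.05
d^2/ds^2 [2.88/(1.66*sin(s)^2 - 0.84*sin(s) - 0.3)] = (31.744512*sin(s)^4 - 12.047616*sin(s)^3 - 39.84768*sin(s)^2 + 23.369472*sin(s) - 6.932736)/(-1.66*sin(s)^2 + 0.84*sin(s) + 0.3)^3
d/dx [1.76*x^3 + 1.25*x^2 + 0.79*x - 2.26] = 5.28*x^2 + 2.5*x + 0.79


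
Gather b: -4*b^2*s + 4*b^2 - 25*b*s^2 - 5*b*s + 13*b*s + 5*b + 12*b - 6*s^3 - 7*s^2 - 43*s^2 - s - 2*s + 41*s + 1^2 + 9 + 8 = b^2*(4 - 4*s) + b*(-25*s^2 + 8*s + 17) - 6*s^3 - 50*s^2 + 38*s + 18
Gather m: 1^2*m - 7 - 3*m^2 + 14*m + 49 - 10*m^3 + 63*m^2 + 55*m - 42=-10*m^3 + 60*m^2 + 70*m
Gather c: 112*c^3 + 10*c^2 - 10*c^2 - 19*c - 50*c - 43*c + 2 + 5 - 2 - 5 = 112*c^3 - 112*c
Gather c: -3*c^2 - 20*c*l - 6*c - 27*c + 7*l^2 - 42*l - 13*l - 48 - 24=-3*c^2 + c*(-20*l - 33) + 7*l^2 - 55*l - 72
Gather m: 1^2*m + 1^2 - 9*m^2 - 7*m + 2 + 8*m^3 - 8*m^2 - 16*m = 8*m^3 - 17*m^2 - 22*m + 3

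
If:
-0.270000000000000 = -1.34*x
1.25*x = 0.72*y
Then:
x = 0.20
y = 0.35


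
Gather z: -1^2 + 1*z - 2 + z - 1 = 2*z - 4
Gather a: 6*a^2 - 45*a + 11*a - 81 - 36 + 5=6*a^2 - 34*a - 112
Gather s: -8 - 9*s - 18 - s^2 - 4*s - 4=-s^2 - 13*s - 30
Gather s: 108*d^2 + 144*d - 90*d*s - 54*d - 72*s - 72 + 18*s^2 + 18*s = 108*d^2 + 90*d + 18*s^2 + s*(-90*d - 54) - 72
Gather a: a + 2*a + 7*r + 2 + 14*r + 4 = 3*a + 21*r + 6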